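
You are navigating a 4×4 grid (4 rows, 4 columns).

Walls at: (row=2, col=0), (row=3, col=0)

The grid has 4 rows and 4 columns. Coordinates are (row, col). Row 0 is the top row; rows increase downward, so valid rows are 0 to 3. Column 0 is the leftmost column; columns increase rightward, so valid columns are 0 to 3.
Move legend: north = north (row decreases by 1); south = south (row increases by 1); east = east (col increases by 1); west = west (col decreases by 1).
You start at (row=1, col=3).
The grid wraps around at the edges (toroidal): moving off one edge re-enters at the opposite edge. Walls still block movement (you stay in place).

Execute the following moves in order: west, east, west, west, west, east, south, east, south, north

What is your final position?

Answer: Final position: (row=2, col=2)

Derivation:
Start: (row=1, col=3)
  west (west): (row=1, col=3) -> (row=1, col=2)
  east (east): (row=1, col=2) -> (row=1, col=3)
  west (west): (row=1, col=3) -> (row=1, col=2)
  west (west): (row=1, col=2) -> (row=1, col=1)
  west (west): (row=1, col=1) -> (row=1, col=0)
  east (east): (row=1, col=0) -> (row=1, col=1)
  south (south): (row=1, col=1) -> (row=2, col=1)
  east (east): (row=2, col=1) -> (row=2, col=2)
  south (south): (row=2, col=2) -> (row=3, col=2)
  north (north): (row=3, col=2) -> (row=2, col=2)
Final: (row=2, col=2)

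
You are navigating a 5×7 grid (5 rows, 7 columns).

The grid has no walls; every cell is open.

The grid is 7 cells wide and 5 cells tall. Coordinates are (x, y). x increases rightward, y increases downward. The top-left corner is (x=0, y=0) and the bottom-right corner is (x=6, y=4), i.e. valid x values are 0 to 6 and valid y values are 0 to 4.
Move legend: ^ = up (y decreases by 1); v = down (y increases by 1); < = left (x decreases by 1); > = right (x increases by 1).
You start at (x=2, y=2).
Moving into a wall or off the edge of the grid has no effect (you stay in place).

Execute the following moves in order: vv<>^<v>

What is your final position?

Answer: Final position: (x=2, y=4)

Derivation:
Start: (x=2, y=2)
  v (down): (x=2, y=2) -> (x=2, y=3)
  v (down): (x=2, y=3) -> (x=2, y=4)
  < (left): (x=2, y=4) -> (x=1, y=4)
  > (right): (x=1, y=4) -> (x=2, y=4)
  ^ (up): (x=2, y=4) -> (x=2, y=3)
  < (left): (x=2, y=3) -> (x=1, y=3)
  v (down): (x=1, y=3) -> (x=1, y=4)
  > (right): (x=1, y=4) -> (x=2, y=4)
Final: (x=2, y=4)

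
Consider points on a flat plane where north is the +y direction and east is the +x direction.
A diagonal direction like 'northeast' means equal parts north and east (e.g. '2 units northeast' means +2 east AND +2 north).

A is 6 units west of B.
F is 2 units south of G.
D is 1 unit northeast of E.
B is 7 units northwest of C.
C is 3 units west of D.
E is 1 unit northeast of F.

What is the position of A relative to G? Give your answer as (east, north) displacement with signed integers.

Answer: A is at (east=-14, north=7) relative to G.

Derivation:
Place G at the origin (east=0, north=0).
  F is 2 units south of G: delta (east=+0, north=-2); F at (east=0, north=-2).
  E is 1 unit northeast of F: delta (east=+1, north=+1); E at (east=1, north=-1).
  D is 1 unit northeast of E: delta (east=+1, north=+1); D at (east=2, north=0).
  C is 3 units west of D: delta (east=-3, north=+0); C at (east=-1, north=0).
  B is 7 units northwest of C: delta (east=-7, north=+7); B at (east=-8, north=7).
  A is 6 units west of B: delta (east=-6, north=+0); A at (east=-14, north=7).
Therefore A relative to G: (east=-14, north=7).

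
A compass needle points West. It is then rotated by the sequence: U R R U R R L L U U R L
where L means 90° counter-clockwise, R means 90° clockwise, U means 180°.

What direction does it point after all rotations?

Answer: Final heading: East

Derivation:
Start: West
  U (U-turn (180°)) -> East
  R (right (90° clockwise)) -> South
  R (right (90° clockwise)) -> West
  U (U-turn (180°)) -> East
  R (right (90° clockwise)) -> South
  R (right (90° clockwise)) -> West
  L (left (90° counter-clockwise)) -> South
  L (left (90° counter-clockwise)) -> East
  U (U-turn (180°)) -> West
  U (U-turn (180°)) -> East
  R (right (90° clockwise)) -> South
  L (left (90° counter-clockwise)) -> East
Final: East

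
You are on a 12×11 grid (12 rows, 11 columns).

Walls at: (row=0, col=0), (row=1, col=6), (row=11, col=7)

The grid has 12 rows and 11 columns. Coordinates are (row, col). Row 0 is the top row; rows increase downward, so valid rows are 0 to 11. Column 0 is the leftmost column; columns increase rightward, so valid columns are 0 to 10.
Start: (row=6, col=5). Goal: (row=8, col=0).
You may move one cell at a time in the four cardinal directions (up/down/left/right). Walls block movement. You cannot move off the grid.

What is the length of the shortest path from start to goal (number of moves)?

BFS from (row=6, col=5) until reaching (row=8, col=0):
  Distance 0: (row=6, col=5)
  Distance 1: (row=5, col=5), (row=6, col=4), (row=6, col=6), (row=7, col=5)
  Distance 2: (row=4, col=5), (row=5, col=4), (row=5, col=6), (row=6, col=3), (row=6, col=7), (row=7, col=4), (row=7, col=6), (row=8, col=5)
  Distance 3: (row=3, col=5), (row=4, col=4), (row=4, col=6), (row=5, col=3), (row=5, col=7), (row=6, col=2), (row=6, col=8), (row=7, col=3), (row=7, col=7), (row=8, col=4), (row=8, col=6), (row=9, col=5)
  Distance 4: (row=2, col=5), (row=3, col=4), (row=3, col=6), (row=4, col=3), (row=4, col=7), (row=5, col=2), (row=5, col=8), (row=6, col=1), (row=6, col=9), (row=7, col=2), (row=7, col=8), (row=8, col=3), (row=8, col=7), (row=9, col=4), (row=9, col=6), (row=10, col=5)
  Distance 5: (row=1, col=5), (row=2, col=4), (row=2, col=6), (row=3, col=3), (row=3, col=7), (row=4, col=2), (row=4, col=8), (row=5, col=1), (row=5, col=9), (row=6, col=0), (row=6, col=10), (row=7, col=1), (row=7, col=9), (row=8, col=2), (row=8, col=8), (row=9, col=3), (row=9, col=7), (row=10, col=4), (row=10, col=6), (row=11, col=5)
  Distance 6: (row=0, col=5), (row=1, col=4), (row=2, col=3), (row=2, col=7), (row=3, col=2), (row=3, col=8), (row=4, col=1), (row=4, col=9), (row=5, col=0), (row=5, col=10), (row=7, col=0), (row=7, col=10), (row=8, col=1), (row=8, col=9), (row=9, col=2), (row=9, col=8), (row=10, col=3), (row=10, col=7), (row=11, col=4), (row=11, col=6)
  Distance 7: (row=0, col=4), (row=0, col=6), (row=1, col=3), (row=1, col=7), (row=2, col=2), (row=2, col=8), (row=3, col=1), (row=3, col=9), (row=4, col=0), (row=4, col=10), (row=8, col=0), (row=8, col=10), (row=9, col=1), (row=9, col=9), (row=10, col=2), (row=10, col=8), (row=11, col=3)  <- goal reached here
One shortest path (7 moves): (row=6, col=5) -> (row=6, col=4) -> (row=6, col=3) -> (row=6, col=2) -> (row=6, col=1) -> (row=6, col=0) -> (row=7, col=0) -> (row=8, col=0)

Answer: Shortest path length: 7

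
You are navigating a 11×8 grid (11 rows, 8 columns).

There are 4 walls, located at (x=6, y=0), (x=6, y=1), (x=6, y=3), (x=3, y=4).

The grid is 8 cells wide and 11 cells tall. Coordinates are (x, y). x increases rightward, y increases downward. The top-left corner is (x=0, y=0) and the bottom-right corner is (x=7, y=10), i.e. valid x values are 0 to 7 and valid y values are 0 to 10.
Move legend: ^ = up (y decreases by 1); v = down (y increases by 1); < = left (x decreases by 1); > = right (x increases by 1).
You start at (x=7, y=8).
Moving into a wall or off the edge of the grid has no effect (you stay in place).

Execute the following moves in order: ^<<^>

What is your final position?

Answer: Final position: (x=6, y=6)

Derivation:
Start: (x=7, y=8)
  ^ (up): (x=7, y=8) -> (x=7, y=7)
  < (left): (x=7, y=7) -> (x=6, y=7)
  < (left): (x=6, y=7) -> (x=5, y=7)
  ^ (up): (x=5, y=7) -> (x=5, y=6)
  > (right): (x=5, y=6) -> (x=6, y=6)
Final: (x=6, y=6)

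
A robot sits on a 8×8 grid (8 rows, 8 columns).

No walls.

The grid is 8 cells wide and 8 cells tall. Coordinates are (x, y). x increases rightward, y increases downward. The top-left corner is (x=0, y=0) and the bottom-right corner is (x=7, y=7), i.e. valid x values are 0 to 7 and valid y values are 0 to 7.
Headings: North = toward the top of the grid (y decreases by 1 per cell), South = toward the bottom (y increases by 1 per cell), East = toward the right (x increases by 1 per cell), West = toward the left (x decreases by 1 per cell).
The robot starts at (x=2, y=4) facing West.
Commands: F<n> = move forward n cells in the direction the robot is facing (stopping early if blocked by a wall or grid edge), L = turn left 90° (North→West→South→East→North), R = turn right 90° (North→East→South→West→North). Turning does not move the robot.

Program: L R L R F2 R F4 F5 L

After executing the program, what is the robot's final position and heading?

Start: (x=2, y=4), facing West
  L: turn left, now facing South
  R: turn right, now facing West
  L: turn left, now facing South
  R: turn right, now facing West
  F2: move forward 2, now at (x=0, y=4)
  R: turn right, now facing North
  F4: move forward 4, now at (x=0, y=0)
  F5: move forward 0/5 (blocked), now at (x=0, y=0)
  L: turn left, now facing West
Final: (x=0, y=0), facing West

Answer: Final position: (x=0, y=0), facing West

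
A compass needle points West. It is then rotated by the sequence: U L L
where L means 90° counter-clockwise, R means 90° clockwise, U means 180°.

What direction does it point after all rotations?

Answer: Final heading: West

Derivation:
Start: West
  U (U-turn (180°)) -> East
  L (left (90° counter-clockwise)) -> North
  L (left (90° counter-clockwise)) -> West
Final: West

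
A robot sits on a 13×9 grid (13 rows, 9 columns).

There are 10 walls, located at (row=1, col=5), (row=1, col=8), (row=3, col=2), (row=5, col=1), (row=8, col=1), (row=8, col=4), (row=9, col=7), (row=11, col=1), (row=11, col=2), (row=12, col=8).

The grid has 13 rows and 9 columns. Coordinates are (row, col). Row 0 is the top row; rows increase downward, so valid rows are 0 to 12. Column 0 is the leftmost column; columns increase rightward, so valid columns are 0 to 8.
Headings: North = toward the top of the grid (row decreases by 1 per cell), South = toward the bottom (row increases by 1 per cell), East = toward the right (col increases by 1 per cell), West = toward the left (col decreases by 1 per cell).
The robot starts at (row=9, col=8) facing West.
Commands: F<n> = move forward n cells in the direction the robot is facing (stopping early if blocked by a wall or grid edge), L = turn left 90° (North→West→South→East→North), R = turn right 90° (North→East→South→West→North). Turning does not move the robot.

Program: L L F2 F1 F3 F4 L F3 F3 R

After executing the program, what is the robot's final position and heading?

Start: (row=9, col=8), facing West
  L: turn left, now facing South
  L: turn left, now facing East
  F2: move forward 0/2 (blocked), now at (row=9, col=8)
  F1: move forward 0/1 (blocked), now at (row=9, col=8)
  F3: move forward 0/3 (blocked), now at (row=9, col=8)
  F4: move forward 0/4 (blocked), now at (row=9, col=8)
  L: turn left, now facing North
  F3: move forward 3, now at (row=6, col=8)
  F3: move forward 3, now at (row=3, col=8)
  R: turn right, now facing East
Final: (row=3, col=8), facing East

Answer: Final position: (row=3, col=8), facing East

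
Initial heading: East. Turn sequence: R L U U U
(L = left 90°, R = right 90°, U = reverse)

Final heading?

Start: East
  R (right (90° clockwise)) -> South
  L (left (90° counter-clockwise)) -> East
  U (U-turn (180°)) -> West
  U (U-turn (180°)) -> East
  U (U-turn (180°)) -> West
Final: West

Answer: Final heading: West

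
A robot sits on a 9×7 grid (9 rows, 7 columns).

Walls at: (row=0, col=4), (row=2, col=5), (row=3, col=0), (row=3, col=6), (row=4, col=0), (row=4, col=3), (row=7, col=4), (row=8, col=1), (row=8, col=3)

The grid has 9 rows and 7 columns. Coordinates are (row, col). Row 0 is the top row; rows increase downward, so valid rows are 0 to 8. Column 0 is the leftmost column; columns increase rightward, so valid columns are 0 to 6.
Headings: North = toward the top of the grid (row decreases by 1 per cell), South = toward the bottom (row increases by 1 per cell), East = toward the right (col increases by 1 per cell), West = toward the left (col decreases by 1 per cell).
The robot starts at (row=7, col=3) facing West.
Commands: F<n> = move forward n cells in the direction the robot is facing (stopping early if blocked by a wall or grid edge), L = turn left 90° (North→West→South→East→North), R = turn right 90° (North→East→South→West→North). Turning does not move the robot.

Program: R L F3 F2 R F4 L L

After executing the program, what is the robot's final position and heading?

Start: (row=7, col=3), facing West
  R: turn right, now facing North
  L: turn left, now facing West
  F3: move forward 3, now at (row=7, col=0)
  F2: move forward 0/2 (blocked), now at (row=7, col=0)
  R: turn right, now facing North
  F4: move forward 2/4 (blocked), now at (row=5, col=0)
  L: turn left, now facing West
  L: turn left, now facing South
Final: (row=5, col=0), facing South

Answer: Final position: (row=5, col=0), facing South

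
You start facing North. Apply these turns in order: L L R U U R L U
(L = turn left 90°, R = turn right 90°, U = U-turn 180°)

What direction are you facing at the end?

Answer: Final heading: East

Derivation:
Start: North
  L (left (90° counter-clockwise)) -> West
  L (left (90° counter-clockwise)) -> South
  R (right (90° clockwise)) -> West
  U (U-turn (180°)) -> East
  U (U-turn (180°)) -> West
  R (right (90° clockwise)) -> North
  L (left (90° counter-clockwise)) -> West
  U (U-turn (180°)) -> East
Final: East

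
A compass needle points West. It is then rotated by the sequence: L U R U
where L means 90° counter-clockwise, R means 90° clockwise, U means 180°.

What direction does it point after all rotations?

Answer: Final heading: West

Derivation:
Start: West
  L (left (90° counter-clockwise)) -> South
  U (U-turn (180°)) -> North
  R (right (90° clockwise)) -> East
  U (U-turn (180°)) -> West
Final: West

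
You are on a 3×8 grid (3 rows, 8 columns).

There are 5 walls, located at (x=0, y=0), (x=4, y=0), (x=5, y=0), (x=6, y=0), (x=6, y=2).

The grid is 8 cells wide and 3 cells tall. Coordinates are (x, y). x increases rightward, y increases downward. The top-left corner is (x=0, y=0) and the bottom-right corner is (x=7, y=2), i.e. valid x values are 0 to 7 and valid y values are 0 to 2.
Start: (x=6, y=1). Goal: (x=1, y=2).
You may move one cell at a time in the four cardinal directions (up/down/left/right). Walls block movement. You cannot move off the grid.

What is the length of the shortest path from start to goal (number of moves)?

BFS from (x=6, y=1) until reaching (x=1, y=2):
  Distance 0: (x=6, y=1)
  Distance 1: (x=5, y=1), (x=7, y=1)
  Distance 2: (x=7, y=0), (x=4, y=1), (x=5, y=2), (x=7, y=2)
  Distance 3: (x=3, y=1), (x=4, y=2)
  Distance 4: (x=3, y=0), (x=2, y=1), (x=3, y=2)
  Distance 5: (x=2, y=0), (x=1, y=1), (x=2, y=2)
  Distance 6: (x=1, y=0), (x=0, y=1), (x=1, y=2)  <- goal reached here
One shortest path (6 moves): (x=6, y=1) -> (x=5, y=1) -> (x=4, y=1) -> (x=3, y=1) -> (x=2, y=1) -> (x=1, y=1) -> (x=1, y=2)

Answer: Shortest path length: 6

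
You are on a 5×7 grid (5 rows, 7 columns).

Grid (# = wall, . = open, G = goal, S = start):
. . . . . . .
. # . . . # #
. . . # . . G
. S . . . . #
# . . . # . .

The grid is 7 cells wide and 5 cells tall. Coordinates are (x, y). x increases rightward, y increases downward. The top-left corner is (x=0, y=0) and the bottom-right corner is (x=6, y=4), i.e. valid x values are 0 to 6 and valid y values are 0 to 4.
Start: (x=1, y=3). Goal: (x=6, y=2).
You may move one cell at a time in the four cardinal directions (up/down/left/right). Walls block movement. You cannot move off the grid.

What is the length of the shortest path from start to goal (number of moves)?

BFS from (x=1, y=3) until reaching (x=6, y=2):
  Distance 0: (x=1, y=3)
  Distance 1: (x=1, y=2), (x=0, y=3), (x=2, y=3), (x=1, y=4)
  Distance 2: (x=0, y=2), (x=2, y=2), (x=3, y=3), (x=2, y=4)
  Distance 3: (x=0, y=1), (x=2, y=1), (x=4, y=3), (x=3, y=4)
  Distance 4: (x=0, y=0), (x=2, y=0), (x=3, y=1), (x=4, y=2), (x=5, y=3)
  Distance 5: (x=1, y=0), (x=3, y=0), (x=4, y=1), (x=5, y=2), (x=5, y=4)
  Distance 6: (x=4, y=0), (x=6, y=2), (x=6, y=4)  <- goal reached here
One shortest path (6 moves): (x=1, y=3) -> (x=2, y=3) -> (x=3, y=3) -> (x=4, y=3) -> (x=5, y=3) -> (x=5, y=2) -> (x=6, y=2)

Answer: Shortest path length: 6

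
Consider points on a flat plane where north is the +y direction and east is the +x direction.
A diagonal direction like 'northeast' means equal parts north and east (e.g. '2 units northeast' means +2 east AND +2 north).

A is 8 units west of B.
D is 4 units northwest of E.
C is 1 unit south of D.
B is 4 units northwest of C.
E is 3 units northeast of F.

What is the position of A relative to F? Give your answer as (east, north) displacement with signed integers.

Answer: A is at (east=-13, north=10) relative to F.

Derivation:
Place F at the origin (east=0, north=0).
  E is 3 units northeast of F: delta (east=+3, north=+3); E at (east=3, north=3).
  D is 4 units northwest of E: delta (east=-4, north=+4); D at (east=-1, north=7).
  C is 1 unit south of D: delta (east=+0, north=-1); C at (east=-1, north=6).
  B is 4 units northwest of C: delta (east=-4, north=+4); B at (east=-5, north=10).
  A is 8 units west of B: delta (east=-8, north=+0); A at (east=-13, north=10).
Therefore A relative to F: (east=-13, north=10).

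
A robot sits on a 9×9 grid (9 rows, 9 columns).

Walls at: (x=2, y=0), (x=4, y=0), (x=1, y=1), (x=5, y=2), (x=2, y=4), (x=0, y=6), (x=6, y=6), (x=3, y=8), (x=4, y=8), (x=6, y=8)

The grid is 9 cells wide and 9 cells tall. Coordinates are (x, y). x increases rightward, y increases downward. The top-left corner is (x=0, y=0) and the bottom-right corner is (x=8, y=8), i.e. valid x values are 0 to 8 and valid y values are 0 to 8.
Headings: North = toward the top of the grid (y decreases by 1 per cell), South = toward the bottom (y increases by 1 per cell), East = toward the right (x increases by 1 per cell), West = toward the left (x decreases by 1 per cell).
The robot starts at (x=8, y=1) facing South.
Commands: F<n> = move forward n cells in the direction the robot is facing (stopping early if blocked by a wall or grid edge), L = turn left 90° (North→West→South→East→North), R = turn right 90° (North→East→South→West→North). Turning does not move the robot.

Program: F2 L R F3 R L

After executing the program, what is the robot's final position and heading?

Answer: Final position: (x=8, y=6), facing South

Derivation:
Start: (x=8, y=1), facing South
  F2: move forward 2, now at (x=8, y=3)
  L: turn left, now facing East
  R: turn right, now facing South
  F3: move forward 3, now at (x=8, y=6)
  R: turn right, now facing West
  L: turn left, now facing South
Final: (x=8, y=6), facing South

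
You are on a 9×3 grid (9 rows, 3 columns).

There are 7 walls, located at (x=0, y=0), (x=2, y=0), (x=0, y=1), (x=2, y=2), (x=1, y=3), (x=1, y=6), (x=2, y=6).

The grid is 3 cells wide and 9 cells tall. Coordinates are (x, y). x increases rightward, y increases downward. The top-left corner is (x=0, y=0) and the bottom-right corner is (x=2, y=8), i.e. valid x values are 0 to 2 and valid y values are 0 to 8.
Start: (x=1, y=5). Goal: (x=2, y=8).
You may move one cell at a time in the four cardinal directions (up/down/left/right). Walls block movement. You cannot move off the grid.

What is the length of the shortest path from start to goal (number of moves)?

BFS from (x=1, y=5) until reaching (x=2, y=8):
  Distance 0: (x=1, y=5)
  Distance 1: (x=1, y=4), (x=0, y=5), (x=2, y=5)
  Distance 2: (x=0, y=4), (x=2, y=4), (x=0, y=6)
  Distance 3: (x=0, y=3), (x=2, y=3), (x=0, y=7)
  Distance 4: (x=0, y=2), (x=1, y=7), (x=0, y=8)
  Distance 5: (x=1, y=2), (x=2, y=7), (x=1, y=8)
  Distance 6: (x=1, y=1), (x=2, y=8)  <- goal reached here
One shortest path (6 moves): (x=1, y=5) -> (x=0, y=5) -> (x=0, y=6) -> (x=0, y=7) -> (x=1, y=7) -> (x=2, y=7) -> (x=2, y=8)

Answer: Shortest path length: 6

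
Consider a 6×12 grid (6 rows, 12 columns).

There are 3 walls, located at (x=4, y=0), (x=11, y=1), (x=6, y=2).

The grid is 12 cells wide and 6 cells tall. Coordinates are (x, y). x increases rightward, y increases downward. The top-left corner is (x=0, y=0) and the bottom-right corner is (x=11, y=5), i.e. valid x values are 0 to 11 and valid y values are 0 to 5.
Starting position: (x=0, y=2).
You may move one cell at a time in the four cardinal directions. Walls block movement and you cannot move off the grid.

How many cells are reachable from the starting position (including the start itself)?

BFS flood-fill from (x=0, y=2):
  Distance 0: (x=0, y=2)
  Distance 1: (x=0, y=1), (x=1, y=2), (x=0, y=3)
  Distance 2: (x=0, y=0), (x=1, y=1), (x=2, y=2), (x=1, y=3), (x=0, y=4)
  Distance 3: (x=1, y=0), (x=2, y=1), (x=3, y=2), (x=2, y=3), (x=1, y=4), (x=0, y=5)
  Distance 4: (x=2, y=0), (x=3, y=1), (x=4, y=2), (x=3, y=3), (x=2, y=4), (x=1, y=5)
  Distance 5: (x=3, y=0), (x=4, y=1), (x=5, y=2), (x=4, y=3), (x=3, y=4), (x=2, y=5)
  Distance 6: (x=5, y=1), (x=5, y=3), (x=4, y=4), (x=3, y=5)
  Distance 7: (x=5, y=0), (x=6, y=1), (x=6, y=3), (x=5, y=4), (x=4, y=5)
  Distance 8: (x=6, y=0), (x=7, y=1), (x=7, y=3), (x=6, y=4), (x=5, y=5)
  Distance 9: (x=7, y=0), (x=8, y=1), (x=7, y=2), (x=8, y=3), (x=7, y=4), (x=6, y=5)
  Distance 10: (x=8, y=0), (x=9, y=1), (x=8, y=2), (x=9, y=3), (x=8, y=4), (x=7, y=5)
  Distance 11: (x=9, y=0), (x=10, y=1), (x=9, y=2), (x=10, y=3), (x=9, y=4), (x=8, y=5)
  Distance 12: (x=10, y=0), (x=10, y=2), (x=11, y=3), (x=10, y=4), (x=9, y=5)
  Distance 13: (x=11, y=0), (x=11, y=2), (x=11, y=4), (x=10, y=5)
  Distance 14: (x=11, y=5)
Total reachable: 69 (grid has 69 open cells total)

Answer: Reachable cells: 69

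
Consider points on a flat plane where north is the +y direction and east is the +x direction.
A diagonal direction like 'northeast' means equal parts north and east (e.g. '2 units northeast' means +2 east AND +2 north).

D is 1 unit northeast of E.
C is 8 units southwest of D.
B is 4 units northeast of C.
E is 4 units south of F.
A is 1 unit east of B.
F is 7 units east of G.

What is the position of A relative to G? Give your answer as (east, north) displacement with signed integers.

Place G at the origin (east=0, north=0).
  F is 7 units east of G: delta (east=+7, north=+0); F at (east=7, north=0).
  E is 4 units south of F: delta (east=+0, north=-4); E at (east=7, north=-4).
  D is 1 unit northeast of E: delta (east=+1, north=+1); D at (east=8, north=-3).
  C is 8 units southwest of D: delta (east=-8, north=-8); C at (east=0, north=-11).
  B is 4 units northeast of C: delta (east=+4, north=+4); B at (east=4, north=-7).
  A is 1 unit east of B: delta (east=+1, north=+0); A at (east=5, north=-7).
Therefore A relative to G: (east=5, north=-7).

Answer: A is at (east=5, north=-7) relative to G.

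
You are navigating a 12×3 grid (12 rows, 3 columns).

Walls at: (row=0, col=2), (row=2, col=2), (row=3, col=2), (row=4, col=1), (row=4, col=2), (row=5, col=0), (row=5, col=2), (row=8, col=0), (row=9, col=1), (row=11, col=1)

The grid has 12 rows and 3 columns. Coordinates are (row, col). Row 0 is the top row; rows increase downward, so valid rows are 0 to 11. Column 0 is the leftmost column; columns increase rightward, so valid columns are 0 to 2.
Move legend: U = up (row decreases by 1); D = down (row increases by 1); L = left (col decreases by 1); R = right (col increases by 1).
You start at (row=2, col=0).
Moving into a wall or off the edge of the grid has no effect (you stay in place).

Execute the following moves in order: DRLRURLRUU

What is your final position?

Start: (row=2, col=0)
  D (down): (row=2, col=0) -> (row=3, col=0)
  R (right): (row=3, col=0) -> (row=3, col=1)
  L (left): (row=3, col=1) -> (row=3, col=0)
  R (right): (row=3, col=0) -> (row=3, col=1)
  U (up): (row=3, col=1) -> (row=2, col=1)
  R (right): blocked, stay at (row=2, col=1)
  L (left): (row=2, col=1) -> (row=2, col=0)
  R (right): (row=2, col=0) -> (row=2, col=1)
  U (up): (row=2, col=1) -> (row=1, col=1)
  U (up): (row=1, col=1) -> (row=0, col=1)
Final: (row=0, col=1)

Answer: Final position: (row=0, col=1)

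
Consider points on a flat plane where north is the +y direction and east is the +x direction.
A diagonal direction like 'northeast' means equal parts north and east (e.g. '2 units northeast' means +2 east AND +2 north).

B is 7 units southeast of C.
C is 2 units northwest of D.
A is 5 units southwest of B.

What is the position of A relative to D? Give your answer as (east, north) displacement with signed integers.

Answer: A is at (east=0, north=-10) relative to D.

Derivation:
Place D at the origin (east=0, north=0).
  C is 2 units northwest of D: delta (east=-2, north=+2); C at (east=-2, north=2).
  B is 7 units southeast of C: delta (east=+7, north=-7); B at (east=5, north=-5).
  A is 5 units southwest of B: delta (east=-5, north=-5); A at (east=0, north=-10).
Therefore A relative to D: (east=0, north=-10).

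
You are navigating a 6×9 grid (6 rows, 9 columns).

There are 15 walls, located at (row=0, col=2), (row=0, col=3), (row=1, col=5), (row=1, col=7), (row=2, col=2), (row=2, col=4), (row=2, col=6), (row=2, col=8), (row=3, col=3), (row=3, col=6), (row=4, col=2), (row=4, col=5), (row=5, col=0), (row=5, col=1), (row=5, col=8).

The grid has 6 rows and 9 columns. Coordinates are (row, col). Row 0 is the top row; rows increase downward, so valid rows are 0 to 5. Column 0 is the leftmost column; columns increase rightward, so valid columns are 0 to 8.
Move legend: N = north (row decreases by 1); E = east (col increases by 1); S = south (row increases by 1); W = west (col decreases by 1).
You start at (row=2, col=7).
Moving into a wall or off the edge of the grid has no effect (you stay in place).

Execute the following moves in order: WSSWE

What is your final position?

Answer: Final position: (row=4, col=7)

Derivation:
Start: (row=2, col=7)
  W (west): blocked, stay at (row=2, col=7)
  S (south): (row=2, col=7) -> (row=3, col=7)
  S (south): (row=3, col=7) -> (row=4, col=7)
  W (west): (row=4, col=7) -> (row=4, col=6)
  E (east): (row=4, col=6) -> (row=4, col=7)
Final: (row=4, col=7)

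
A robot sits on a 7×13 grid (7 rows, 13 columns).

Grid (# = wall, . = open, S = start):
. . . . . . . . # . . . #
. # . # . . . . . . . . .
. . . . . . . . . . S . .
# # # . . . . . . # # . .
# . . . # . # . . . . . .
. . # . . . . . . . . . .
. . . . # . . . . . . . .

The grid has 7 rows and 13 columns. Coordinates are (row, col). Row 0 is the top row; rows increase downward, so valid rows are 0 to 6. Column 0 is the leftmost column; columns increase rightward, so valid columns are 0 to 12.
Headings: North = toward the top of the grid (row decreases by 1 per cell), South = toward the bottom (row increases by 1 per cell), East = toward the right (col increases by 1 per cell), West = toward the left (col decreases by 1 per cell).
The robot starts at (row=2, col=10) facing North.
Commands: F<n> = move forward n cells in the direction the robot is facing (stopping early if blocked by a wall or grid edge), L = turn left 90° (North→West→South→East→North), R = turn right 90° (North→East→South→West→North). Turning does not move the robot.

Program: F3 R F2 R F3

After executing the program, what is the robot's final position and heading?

Answer: Final position: (row=3, col=11), facing South

Derivation:
Start: (row=2, col=10), facing North
  F3: move forward 2/3 (blocked), now at (row=0, col=10)
  R: turn right, now facing East
  F2: move forward 1/2 (blocked), now at (row=0, col=11)
  R: turn right, now facing South
  F3: move forward 3, now at (row=3, col=11)
Final: (row=3, col=11), facing South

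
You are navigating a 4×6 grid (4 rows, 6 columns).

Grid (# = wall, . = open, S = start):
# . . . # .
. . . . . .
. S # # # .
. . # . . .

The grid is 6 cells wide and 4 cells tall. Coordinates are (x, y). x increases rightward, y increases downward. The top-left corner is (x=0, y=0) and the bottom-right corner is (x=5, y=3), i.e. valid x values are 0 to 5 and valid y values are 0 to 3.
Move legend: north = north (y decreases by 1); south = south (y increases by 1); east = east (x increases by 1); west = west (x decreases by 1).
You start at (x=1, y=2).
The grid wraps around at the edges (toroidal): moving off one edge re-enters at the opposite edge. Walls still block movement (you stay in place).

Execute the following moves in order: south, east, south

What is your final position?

Answer: Final position: (x=1, y=0)

Derivation:
Start: (x=1, y=2)
  south (south): (x=1, y=2) -> (x=1, y=3)
  east (east): blocked, stay at (x=1, y=3)
  south (south): (x=1, y=3) -> (x=1, y=0)
Final: (x=1, y=0)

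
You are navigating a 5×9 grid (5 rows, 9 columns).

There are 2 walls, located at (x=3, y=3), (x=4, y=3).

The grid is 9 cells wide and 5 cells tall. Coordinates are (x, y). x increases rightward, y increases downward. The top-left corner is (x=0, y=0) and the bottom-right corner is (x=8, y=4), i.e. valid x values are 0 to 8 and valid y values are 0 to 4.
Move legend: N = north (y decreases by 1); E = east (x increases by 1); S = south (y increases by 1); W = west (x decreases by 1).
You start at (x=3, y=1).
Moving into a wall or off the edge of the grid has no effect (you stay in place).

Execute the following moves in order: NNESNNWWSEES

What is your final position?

Answer: Final position: (x=4, y=2)

Derivation:
Start: (x=3, y=1)
  N (north): (x=3, y=1) -> (x=3, y=0)
  N (north): blocked, stay at (x=3, y=0)
  E (east): (x=3, y=0) -> (x=4, y=0)
  S (south): (x=4, y=0) -> (x=4, y=1)
  N (north): (x=4, y=1) -> (x=4, y=0)
  N (north): blocked, stay at (x=4, y=0)
  W (west): (x=4, y=0) -> (x=3, y=0)
  W (west): (x=3, y=0) -> (x=2, y=0)
  S (south): (x=2, y=0) -> (x=2, y=1)
  E (east): (x=2, y=1) -> (x=3, y=1)
  E (east): (x=3, y=1) -> (x=4, y=1)
  S (south): (x=4, y=1) -> (x=4, y=2)
Final: (x=4, y=2)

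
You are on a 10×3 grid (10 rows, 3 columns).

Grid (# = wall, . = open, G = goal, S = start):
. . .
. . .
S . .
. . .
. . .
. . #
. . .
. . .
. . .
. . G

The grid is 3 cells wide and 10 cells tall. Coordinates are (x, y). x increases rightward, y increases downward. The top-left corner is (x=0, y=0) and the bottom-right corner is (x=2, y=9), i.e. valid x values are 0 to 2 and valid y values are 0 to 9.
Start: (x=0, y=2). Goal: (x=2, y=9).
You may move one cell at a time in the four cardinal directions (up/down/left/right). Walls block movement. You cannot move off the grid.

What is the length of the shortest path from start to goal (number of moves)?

BFS from (x=0, y=2) until reaching (x=2, y=9):
  Distance 0: (x=0, y=2)
  Distance 1: (x=0, y=1), (x=1, y=2), (x=0, y=3)
  Distance 2: (x=0, y=0), (x=1, y=1), (x=2, y=2), (x=1, y=3), (x=0, y=4)
  Distance 3: (x=1, y=0), (x=2, y=1), (x=2, y=3), (x=1, y=4), (x=0, y=5)
  Distance 4: (x=2, y=0), (x=2, y=4), (x=1, y=5), (x=0, y=6)
  Distance 5: (x=1, y=6), (x=0, y=7)
  Distance 6: (x=2, y=6), (x=1, y=7), (x=0, y=8)
  Distance 7: (x=2, y=7), (x=1, y=8), (x=0, y=9)
  Distance 8: (x=2, y=8), (x=1, y=9)
  Distance 9: (x=2, y=9)  <- goal reached here
One shortest path (9 moves): (x=0, y=2) -> (x=1, y=2) -> (x=1, y=3) -> (x=1, y=4) -> (x=1, y=5) -> (x=1, y=6) -> (x=2, y=6) -> (x=2, y=7) -> (x=2, y=8) -> (x=2, y=9)

Answer: Shortest path length: 9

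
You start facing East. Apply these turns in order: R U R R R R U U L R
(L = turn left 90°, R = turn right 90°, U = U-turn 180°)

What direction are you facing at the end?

Start: East
  R (right (90° clockwise)) -> South
  U (U-turn (180°)) -> North
  R (right (90° clockwise)) -> East
  R (right (90° clockwise)) -> South
  R (right (90° clockwise)) -> West
  R (right (90° clockwise)) -> North
  U (U-turn (180°)) -> South
  U (U-turn (180°)) -> North
  L (left (90° counter-clockwise)) -> West
  R (right (90° clockwise)) -> North
Final: North

Answer: Final heading: North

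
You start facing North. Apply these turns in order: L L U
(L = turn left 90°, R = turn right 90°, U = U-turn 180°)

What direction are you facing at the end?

Start: North
  L (left (90° counter-clockwise)) -> West
  L (left (90° counter-clockwise)) -> South
  U (U-turn (180°)) -> North
Final: North

Answer: Final heading: North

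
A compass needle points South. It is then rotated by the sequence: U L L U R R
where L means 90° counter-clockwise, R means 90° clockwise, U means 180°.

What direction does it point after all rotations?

Answer: Final heading: South

Derivation:
Start: South
  U (U-turn (180°)) -> North
  L (left (90° counter-clockwise)) -> West
  L (left (90° counter-clockwise)) -> South
  U (U-turn (180°)) -> North
  R (right (90° clockwise)) -> East
  R (right (90° clockwise)) -> South
Final: South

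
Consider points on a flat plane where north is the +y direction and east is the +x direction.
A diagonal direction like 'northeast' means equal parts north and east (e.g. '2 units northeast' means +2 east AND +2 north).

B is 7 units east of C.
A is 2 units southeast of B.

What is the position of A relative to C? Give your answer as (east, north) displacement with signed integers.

Place C at the origin (east=0, north=0).
  B is 7 units east of C: delta (east=+7, north=+0); B at (east=7, north=0).
  A is 2 units southeast of B: delta (east=+2, north=-2); A at (east=9, north=-2).
Therefore A relative to C: (east=9, north=-2).

Answer: A is at (east=9, north=-2) relative to C.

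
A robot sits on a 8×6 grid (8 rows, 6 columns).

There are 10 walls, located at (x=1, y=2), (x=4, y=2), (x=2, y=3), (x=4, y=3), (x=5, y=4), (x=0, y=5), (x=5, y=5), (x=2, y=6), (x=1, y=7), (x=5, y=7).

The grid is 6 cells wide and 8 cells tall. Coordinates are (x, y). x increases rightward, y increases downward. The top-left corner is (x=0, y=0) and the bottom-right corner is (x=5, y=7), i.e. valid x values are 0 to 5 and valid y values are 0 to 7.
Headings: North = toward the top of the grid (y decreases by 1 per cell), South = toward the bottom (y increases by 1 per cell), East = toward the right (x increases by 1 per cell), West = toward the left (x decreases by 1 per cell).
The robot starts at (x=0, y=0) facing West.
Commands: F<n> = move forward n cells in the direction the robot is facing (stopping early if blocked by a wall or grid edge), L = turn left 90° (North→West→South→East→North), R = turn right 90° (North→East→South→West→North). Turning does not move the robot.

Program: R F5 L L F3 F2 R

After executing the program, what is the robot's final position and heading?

Answer: Final position: (x=0, y=4), facing West

Derivation:
Start: (x=0, y=0), facing West
  R: turn right, now facing North
  F5: move forward 0/5 (blocked), now at (x=0, y=0)
  L: turn left, now facing West
  L: turn left, now facing South
  F3: move forward 3, now at (x=0, y=3)
  F2: move forward 1/2 (blocked), now at (x=0, y=4)
  R: turn right, now facing West
Final: (x=0, y=4), facing West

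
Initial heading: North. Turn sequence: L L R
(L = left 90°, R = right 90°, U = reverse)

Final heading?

Start: North
  L (left (90° counter-clockwise)) -> West
  L (left (90° counter-clockwise)) -> South
  R (right (90° clockwise)) -> West
Final: West

Answer: Final heading: West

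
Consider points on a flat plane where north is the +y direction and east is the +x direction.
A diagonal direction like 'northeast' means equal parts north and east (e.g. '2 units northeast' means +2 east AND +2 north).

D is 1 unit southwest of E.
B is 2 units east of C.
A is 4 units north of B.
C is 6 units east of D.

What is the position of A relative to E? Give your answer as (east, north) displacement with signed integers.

Answer: A is at (east=7, north=3) relative to E.

Derivation:
Place E at the origin (east=0, north=0).
  D is 1 unit southwest of E: delta (east=-1, north=-1); D at (east=-1, north=-1).
  C is 6 units east of D: delta (east=+6, north=+0); C at (east=5, north=-1).
  B is 2 units east of C: delta (east=+2, north=+0); B at (east=7, north=-1).
  A is 4 units north of B: delta (east=+0, north=+4); A at (east=7, north=3).
Therefore A relative to E: (east=7, north=3).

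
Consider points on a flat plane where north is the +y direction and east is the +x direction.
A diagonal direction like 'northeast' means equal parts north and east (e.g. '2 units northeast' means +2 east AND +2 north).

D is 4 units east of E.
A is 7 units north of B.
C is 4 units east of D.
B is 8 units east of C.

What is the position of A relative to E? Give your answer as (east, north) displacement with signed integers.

Answer: A is at (east=16, north=7) relative to E.

Derivation:
Place E at the origin (east=0, north=0).
  D is 4 units east of E: delta (east=+4, north=+0); D at (east=4, north=0).
  C is 4 units east of D: delta (east=+4, north=+0); C at (east=8, north=0).
  B is 8 units east of C: delta (east=+8, north=+0); B at (east=16, north=0).
  A is 7 units north of B: delta (east=+0, north=+7); A at (east=16, north=7).
Therefore A relative to E: (east=16, north=7).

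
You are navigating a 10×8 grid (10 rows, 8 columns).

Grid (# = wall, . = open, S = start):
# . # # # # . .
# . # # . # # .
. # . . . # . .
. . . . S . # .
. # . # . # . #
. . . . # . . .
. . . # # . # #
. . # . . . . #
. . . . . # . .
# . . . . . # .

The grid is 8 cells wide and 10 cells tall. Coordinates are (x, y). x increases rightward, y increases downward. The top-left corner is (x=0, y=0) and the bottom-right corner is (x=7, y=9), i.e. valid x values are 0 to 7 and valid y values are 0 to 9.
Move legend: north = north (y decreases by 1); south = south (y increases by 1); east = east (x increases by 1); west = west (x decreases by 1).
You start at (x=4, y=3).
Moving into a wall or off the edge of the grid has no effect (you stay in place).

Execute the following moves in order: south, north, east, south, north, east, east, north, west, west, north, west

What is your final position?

Start: (x=4, y=3)
  south (south): (x=4, y=3) -> (x=4, y=4)
  north (north): (x=4, y=4) -> (x=4, y=3)
  east (east): (x=4, y=3) -> (x=5, y=3)
  south (south): blocked, stay at (x=5, y=3)
  north (north): blocked, stay at (x=5, y=3)
  east (east): blocked, stay at (x=5, y=3)
  east (east): blocked, stay at (x=5, y=3)
  north (north): blocked, stay at (x=5, y=3)
  west (west): (x=5, y=3) -> (x=4, y=3)
  west (west): (x=4, y=3) -> (x=3, y=3)
  north (north): (x=3, y=3) -> (x=3, y=2)
  west (west): (x=3, y=2) -> (x=2, y=2)
Final: (x=2, y=2)

Answer: Final position: (x=2, y=2)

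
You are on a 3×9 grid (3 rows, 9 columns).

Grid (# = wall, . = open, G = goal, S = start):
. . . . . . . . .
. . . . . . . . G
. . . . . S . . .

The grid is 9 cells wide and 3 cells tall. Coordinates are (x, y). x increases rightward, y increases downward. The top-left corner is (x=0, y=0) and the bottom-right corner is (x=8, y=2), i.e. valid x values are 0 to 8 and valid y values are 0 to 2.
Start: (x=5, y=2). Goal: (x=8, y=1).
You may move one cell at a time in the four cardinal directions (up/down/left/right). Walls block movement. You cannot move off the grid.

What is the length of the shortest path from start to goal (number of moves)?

Answer: Shortest path length: 4

Derivation:
BFS from (x=5, y=2) until reaching (x=8, y=1):
  Distance 0: (x=5, y=2)
  Distance 1: (x=5, y=1), (x=4, y=2), (x=6, y=2)
  Distance 2: (x=5, y=0), (x=4, y=1), (x=6, y=1), (x=3, y=2), (x=7, y=2)
  Distance 3: (x=4, y=0), (x=6, y=0), (x=3, y=1), (x=7, y=1), (x=2, y=2), (x=8, y=2)
  Distance 4: (x=3, y=0), (x=7, y=0), (x=2, y=1), (x=8, y=1), (x=1, y=2)  <- goal reached here
One shortest path (4 moves): (x=5, y=2) -> (x=6, y=2) -> (x=7, y=2) -> (x=8, y=2) -> (x=8, y=1)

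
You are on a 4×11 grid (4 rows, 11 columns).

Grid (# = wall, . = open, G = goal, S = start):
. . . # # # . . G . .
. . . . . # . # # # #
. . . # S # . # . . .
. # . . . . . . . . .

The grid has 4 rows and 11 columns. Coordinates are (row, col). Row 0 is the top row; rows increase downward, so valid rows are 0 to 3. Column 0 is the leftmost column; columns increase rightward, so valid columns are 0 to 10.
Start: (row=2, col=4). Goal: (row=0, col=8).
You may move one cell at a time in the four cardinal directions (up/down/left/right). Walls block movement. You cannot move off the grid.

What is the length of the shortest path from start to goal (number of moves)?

Answer: Shortest path length: 8

Derivation:
BFS from (row=2, col=4) until reaching (row=0, col=8):
  Distance 0: (row=2, col=4)
  Distance 1: (row=1, col=4), (row=3, col=4)
  Distance 2: (row=1, col=3), (row=3, col=3), (row=3, col=5)
  Distance 3: (row=1, col=2), (row=3, col=2), (row=3, col=6)
  Distance 4: (row=0, col=2), (row=1, col=1), (row=2, col=2), (row=2, col=6), (row=3, col=7)
  Distance 5: (row=0, col=1), (row=1, col=0), (row=1, col=6), (row=2, col=1), (row=3, col=8)
  Distance 6: (row=0, col=0), (row=0, col=6), (row=2, col=0), (row=2, col=8), (row=3, col=9)
  Distance 7: (row=0, col=7), (row=2, col=9), (row=3, col=0), (row=3, col=10)
  Distance 8: (row=0, col=8), (row=2, col=10)  <- goal reached here
One shortest path (8 moves): (row=2, col=4) -> (row=3, col=4) -> (row=3, col=5) -> (row=3, col=6) -> (row=2, col=6) -> (row=1, col=6) -> (row=0, col=6) -> (row=0, col=7) -> (row=0, col=8)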